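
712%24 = 16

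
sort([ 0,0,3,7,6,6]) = [0,0 , 3,6,6,7] 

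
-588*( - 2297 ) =1350636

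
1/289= 1/289 = 0.00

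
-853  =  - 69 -784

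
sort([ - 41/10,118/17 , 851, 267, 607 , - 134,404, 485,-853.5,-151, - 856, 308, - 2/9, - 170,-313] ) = [ - 856,  -  853.5, - 313,-170,-151, - 134, - 41/10, - 2/9, 118/17, 267, 308, 404, 485, 607,851 ] 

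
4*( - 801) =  - 3204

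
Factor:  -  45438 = - 2^1 * 3^1*  7573^1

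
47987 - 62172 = - 14185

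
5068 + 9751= 14819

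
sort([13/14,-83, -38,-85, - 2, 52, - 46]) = [ - 85, - 83, -46, - 38, - 2 , 13/14,52]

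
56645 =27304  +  29341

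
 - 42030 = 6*( - 7005)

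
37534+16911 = 54445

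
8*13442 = 107536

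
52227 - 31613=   20614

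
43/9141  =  43/9141 = 0.00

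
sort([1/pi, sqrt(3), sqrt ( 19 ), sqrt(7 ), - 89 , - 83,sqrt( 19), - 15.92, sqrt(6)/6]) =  [ - 89, -83, - 15.92, 1/pi,sqrt(6 )/6, sqrt(3 ), sqrt(7), sqrt( 19), sqrt(19)]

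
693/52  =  693/52 =13.33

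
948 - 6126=-5178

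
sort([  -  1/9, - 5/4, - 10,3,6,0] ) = [ - 10 , - 5/4, - 1/9,0,3,6 ] 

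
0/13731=0 = 0.00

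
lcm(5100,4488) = 112200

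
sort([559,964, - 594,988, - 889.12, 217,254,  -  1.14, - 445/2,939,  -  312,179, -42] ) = [ - 889.12, - 594, - 312, - 445/2 , - 42, - 1.14, 179, 217,254,559,939,964,988]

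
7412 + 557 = 7969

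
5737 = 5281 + 456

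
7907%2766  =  2375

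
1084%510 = 64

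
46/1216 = 23/608 = 0.04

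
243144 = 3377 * 72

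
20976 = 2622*8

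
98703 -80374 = 18329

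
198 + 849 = 1047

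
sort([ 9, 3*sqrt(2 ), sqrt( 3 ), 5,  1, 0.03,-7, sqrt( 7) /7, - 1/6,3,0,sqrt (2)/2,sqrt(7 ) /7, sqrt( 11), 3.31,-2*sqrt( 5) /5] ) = [-7,-2*sqrt(5)/5, - 1/6, 0,0.03, sqrt(7)/7,  sqrt(7)/7, sqrt( 2 )/2,  1,sqrt( 3),3, 3.31,sqrt(11),  3 * sqrt(2),5, 9]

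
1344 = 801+543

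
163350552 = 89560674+73789878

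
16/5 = 3+1/5 = 3.20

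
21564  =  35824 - 14260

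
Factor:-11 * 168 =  -2^3 *3^1*7^1 *11^1= - 1848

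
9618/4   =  4809/2 = 2404.50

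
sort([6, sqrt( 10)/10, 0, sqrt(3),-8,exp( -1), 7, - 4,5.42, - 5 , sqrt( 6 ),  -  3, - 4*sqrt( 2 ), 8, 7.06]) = [ -8 ,-4*sqrt ( 2), - 5,  -  4,-3 , 0,sqrt( 10)/10, exp( -1), sqrt(3), sqrt ( 6) , 5.42, 6,7, 7.06,  8]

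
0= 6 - 6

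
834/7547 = 834/7547 = 0.11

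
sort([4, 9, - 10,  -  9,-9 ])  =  [ - 10, - 9, - 9,  4,9 ]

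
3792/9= 421 +1/3 = 421.33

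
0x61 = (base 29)3A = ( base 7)166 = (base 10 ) 97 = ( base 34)2t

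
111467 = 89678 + 21789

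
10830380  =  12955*836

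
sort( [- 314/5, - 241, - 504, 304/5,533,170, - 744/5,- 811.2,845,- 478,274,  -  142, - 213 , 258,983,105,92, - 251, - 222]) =[-811.2, - 504, - 478, - 251, - 241, - 222, - 213, -744/5 , - 142,-314/5,304/5,92,105,170,258, 274, 533, 845, 983 ]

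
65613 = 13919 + 51694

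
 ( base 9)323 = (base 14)14C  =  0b100001000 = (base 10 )264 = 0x108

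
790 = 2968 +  - 2178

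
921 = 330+591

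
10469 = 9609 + 860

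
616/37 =16+24/37  =  16.65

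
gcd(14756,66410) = 2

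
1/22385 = 1/22385 = 0.00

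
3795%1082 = 549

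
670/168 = 335/84  =  3.99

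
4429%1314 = 487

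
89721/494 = 89721/494 = 181.62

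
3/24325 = 3/24325 = 0.00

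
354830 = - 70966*( - 5 )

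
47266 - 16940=30326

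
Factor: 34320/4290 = 8 = 2^3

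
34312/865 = 39 +577/865  =  39.67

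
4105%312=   49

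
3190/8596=1595/4298= 0.37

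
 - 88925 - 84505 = -173430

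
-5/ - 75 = 1/15 = 0.07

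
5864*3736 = 21907904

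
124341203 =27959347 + 96381856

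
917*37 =33929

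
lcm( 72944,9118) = 72944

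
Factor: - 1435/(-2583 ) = 5/9 = 3^( - 2)*5^1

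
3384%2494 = 890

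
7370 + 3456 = 10826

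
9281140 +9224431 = 18505571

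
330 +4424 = 4754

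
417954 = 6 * 69659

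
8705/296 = 8705/296 = 29.41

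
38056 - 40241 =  - 2185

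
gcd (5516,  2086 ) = 14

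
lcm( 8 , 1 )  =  8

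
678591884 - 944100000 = - 265508116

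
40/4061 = 40/4061 = 0.01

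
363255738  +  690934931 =1054190669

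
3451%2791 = 660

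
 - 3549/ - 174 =1183/58 = 20.40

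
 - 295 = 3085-3380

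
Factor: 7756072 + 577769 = 8333841 = 3^1*151^1* 18397^1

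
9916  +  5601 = 15517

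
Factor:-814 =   -  2^1 * 11^1*37^1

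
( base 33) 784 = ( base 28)A1N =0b1111011010011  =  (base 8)17323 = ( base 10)7891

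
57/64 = 57/64 = 0.89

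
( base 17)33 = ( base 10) 54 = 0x36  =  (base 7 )105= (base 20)2e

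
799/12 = 66 + 7/12 = 66.58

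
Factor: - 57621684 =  -2^2*3^1*31^1*154897^1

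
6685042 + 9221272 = 15906314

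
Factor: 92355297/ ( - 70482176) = - 2^( -8)* 3^1*241^1*127739^1*275321^( - 1) 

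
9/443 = 9/443  =  0.02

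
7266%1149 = 372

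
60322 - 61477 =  - 1155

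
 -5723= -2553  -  3170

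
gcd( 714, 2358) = 6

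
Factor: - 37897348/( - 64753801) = 2^2*7^( - 1)*41^ ( - 2)*61^1*5503^( - 1 )* 155317^1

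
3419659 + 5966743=9386402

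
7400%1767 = 332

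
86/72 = 1 + 7/36 = 1.19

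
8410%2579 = 673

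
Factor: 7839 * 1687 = 3^2*7^1 * 13^1*67^1 * 241^1 = 13224393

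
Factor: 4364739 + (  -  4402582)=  - 37843=- 13^1*41^1* 71^1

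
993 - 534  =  459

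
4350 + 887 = 5237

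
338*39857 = 13471666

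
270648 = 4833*56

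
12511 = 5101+7410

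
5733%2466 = 801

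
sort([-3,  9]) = [ - 3, 9 ] 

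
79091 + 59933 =139024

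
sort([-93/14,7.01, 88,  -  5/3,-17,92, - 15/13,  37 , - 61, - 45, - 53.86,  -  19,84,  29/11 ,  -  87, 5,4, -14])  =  [ - 87 , - 61,- 53.86,- 45, - 19,- 17 , - 14,-93/14, - 5/3,  -  15/13 , 29/11, 4 , 5,7.01, 37,84 , 88 , 92]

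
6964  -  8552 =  -1588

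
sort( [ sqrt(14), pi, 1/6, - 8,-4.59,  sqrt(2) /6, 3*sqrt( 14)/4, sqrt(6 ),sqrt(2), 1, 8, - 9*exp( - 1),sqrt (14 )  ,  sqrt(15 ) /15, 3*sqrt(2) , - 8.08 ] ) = [ - 8.08, - 8 , - 4.59,-9 * exp( - 1), 1/6, sqrt( 2)/6, sqrt(15 )/15,1, sqrt(2) , sqrt (6 ), 3*sqrt(14 ) /4,pi,sqrt( 14), sqrt( 14), 3*sqrt( 2 ),  8]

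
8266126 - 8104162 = 161964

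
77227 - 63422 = 13805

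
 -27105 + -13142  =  - 40247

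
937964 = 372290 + 565674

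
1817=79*23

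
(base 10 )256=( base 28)94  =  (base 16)100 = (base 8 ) 400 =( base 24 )AG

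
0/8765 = 0 = 0.00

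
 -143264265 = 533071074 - 676335339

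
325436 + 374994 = 700430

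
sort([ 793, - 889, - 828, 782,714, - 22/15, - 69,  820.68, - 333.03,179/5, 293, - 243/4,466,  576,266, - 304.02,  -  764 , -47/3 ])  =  [ -889, - 828, - 764 ,  -  333.03 , - 304.02 , - 69, - 243/4, - 47/3, - 22/15,  179/5, 266,293,  466, 576, 714,782, 793,  820.68 ]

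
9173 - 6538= 2635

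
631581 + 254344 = 885925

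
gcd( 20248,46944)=8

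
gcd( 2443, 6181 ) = 7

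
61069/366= 61069/366 = 166.86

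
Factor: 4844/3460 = 5^(-1 )*7^1 = 7/5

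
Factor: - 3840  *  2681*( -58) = 2^9*3^1*5^1*7^1*29^1 * 383^1 = 597112320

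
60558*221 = 13383318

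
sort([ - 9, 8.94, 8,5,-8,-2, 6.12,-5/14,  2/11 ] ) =[-9, -8,-2,  -  5/14,  2/11,5, 6.12, 8,8.94]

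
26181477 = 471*55587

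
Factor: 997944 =2^3*3^1*43^1*967^1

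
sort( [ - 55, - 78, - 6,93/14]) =[ - 78,-55,-6, 93/14 ] 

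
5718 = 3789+1929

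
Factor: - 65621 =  - 211^1*311^1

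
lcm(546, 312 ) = 2184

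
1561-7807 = -6246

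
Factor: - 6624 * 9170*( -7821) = 2^6*3^4*5^1*7^1*11^1*23^1*79^1*131^1 = 475063807680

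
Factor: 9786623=7^2*11^1*67^1*271^1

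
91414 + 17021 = 108435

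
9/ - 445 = - 1 + 436/445 = - 0.02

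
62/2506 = 31/1253  =  0.02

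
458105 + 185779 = 643884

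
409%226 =183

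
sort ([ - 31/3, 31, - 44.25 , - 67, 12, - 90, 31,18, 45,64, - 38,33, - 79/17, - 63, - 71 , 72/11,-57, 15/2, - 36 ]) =[ - 90, -71, - 67,-63,-57, - 44.25 ,-38, - 36, - 31/3, - 79/17  ,  72/11,  15/2, 12, 18,31, 31  ,  33 , 45, 64]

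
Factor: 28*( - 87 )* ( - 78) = 190008 = 2^3 * 3^2*7^1*13^1*29^1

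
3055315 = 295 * 10357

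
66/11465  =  66/11465 = 0.01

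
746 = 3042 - 2296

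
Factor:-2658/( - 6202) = 3/7 =3^1*7^(-1) 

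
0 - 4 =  - 4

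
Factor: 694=2^1*347^1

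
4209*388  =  1633092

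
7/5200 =7/5200 = 0.00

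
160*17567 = 2810720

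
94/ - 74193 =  - 94/74193=   - 0.00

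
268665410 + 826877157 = 1095542567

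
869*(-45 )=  - 39105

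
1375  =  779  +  596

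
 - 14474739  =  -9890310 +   -  4584429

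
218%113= 105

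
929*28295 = 26286055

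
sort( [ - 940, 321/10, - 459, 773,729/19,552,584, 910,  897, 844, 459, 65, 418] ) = [ - 940, - 459, 321/10, 729/19,65,418, 459, 552, 584 , 773 , 844, 897, 910]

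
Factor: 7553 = 7^1* 13^1*83^1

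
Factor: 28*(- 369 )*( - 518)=2^3*3^2*7^2*37^1*41^1 = 5351976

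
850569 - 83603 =766966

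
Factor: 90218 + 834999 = 925217 = 925217^1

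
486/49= 9 + 45/49=9.92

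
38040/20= 1902  =  1902.00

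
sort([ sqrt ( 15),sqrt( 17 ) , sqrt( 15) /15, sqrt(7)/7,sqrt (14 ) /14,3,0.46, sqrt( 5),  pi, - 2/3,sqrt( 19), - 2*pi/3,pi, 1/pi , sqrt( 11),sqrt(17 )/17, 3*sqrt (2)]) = [- 2 * pi/3,  -  2/3, sqrt( 17)/17,sqrt (15)/15, sqrt( 14) /14, 1/pi, sqrt( 7)/7,0.46, sqrt(5), 3,pi,pi , sqrt( 11),sqrt (15),sqrt( 17),3* sqrt(2 ), sqrt( 19)]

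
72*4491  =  323352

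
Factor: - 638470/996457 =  - 91210/142351  =  - 2^1*5^1*7^1*11^(-1)*1303^1*12941^( - 1) 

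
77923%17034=9787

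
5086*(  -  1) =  - 5086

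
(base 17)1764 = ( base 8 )15602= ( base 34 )634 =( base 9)10584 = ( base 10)7042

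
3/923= 3/923 = 0.00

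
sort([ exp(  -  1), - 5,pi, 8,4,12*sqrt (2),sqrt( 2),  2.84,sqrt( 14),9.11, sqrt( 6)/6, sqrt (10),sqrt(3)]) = [-5, exp (-1),sqrt( 6) /6,sqrt( 2),sqrt(3 ),2.84,pi,sqrt( 10 ),sqrt( 14 ), 4, 8, 9.11,  12*sqrt(2)]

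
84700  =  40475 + 44225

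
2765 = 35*79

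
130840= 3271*40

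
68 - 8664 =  - 8596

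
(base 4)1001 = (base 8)101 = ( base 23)2J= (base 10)65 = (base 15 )45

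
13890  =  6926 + 6964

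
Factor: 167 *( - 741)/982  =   - 123747/982=- 2^( - 1 ) * 3^1 * 13^1  *19^1*167^1*491^( - 1 )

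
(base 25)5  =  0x5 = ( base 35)5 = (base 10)5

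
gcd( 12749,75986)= 1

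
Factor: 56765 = 5^1*11353^1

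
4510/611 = 4510/611 = 7.38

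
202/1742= 101/871 = 0.12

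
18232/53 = 344 = 344.00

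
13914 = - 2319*( - 6 ) 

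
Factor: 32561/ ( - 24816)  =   - 2^ ( - 4 )*3^(-1)*11^ (  -  1)  *47^( - 1)* 32561^1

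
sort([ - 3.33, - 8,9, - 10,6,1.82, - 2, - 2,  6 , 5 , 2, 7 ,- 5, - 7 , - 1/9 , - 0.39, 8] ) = [ - 10 , -8,  -  7, - 5, - 3.33, - 2, - 2 ,- 0.39, - 1/9 , 1.82,2 , 5, 6, 6 , 7, 8,9]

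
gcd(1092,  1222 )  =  26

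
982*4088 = 4014416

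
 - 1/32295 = - 1/32295 = - 0.00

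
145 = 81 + 64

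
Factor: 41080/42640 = 79/82  =  2^( - 1)*41^(-1)*79^1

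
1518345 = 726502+791843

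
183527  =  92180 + 91347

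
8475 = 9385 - 910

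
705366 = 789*894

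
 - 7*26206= - 183442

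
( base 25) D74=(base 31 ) 8JR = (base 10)8304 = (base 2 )10000001110000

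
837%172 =149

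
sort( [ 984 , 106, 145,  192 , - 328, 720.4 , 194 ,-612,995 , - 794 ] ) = [-794, - 612, - 328, 106 , 145,192 , 194, 720.4 , 984, 995]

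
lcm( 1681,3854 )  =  158014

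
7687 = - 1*( - 7687) 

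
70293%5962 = 4711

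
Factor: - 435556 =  - 2^2*11^1* 19^1 * 521^1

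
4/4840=1/1210 = 0.00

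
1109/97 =11 + 42/97 = 11.43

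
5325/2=2662 +1/2 = 2662.50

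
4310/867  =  4 + 842/867 = 4.97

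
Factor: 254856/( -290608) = - 777/886 = -2^( - 1 )*3^1*7^1*37^1*443^ ( - 1)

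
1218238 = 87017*14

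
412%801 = 412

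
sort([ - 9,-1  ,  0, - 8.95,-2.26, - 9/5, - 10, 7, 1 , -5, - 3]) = [ - 10 ,-9, - 8.95,-5,-3,- 2.26, - 9/5,- 1, 0, 1,7]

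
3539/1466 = 3539/1466=2.41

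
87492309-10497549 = 76994760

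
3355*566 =1898930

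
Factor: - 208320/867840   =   - 217/904  =  - 2^( - 3)*7^1*31^1*113^( - 1 ) 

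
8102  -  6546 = 1556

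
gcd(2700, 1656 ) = 36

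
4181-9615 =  -5434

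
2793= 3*931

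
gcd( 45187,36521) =619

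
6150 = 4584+1566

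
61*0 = 0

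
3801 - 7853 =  - 4052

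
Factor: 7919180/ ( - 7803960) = -2^( - 1 )*3^( - 1)*65033^( - 1)*395959^1 =- 395959/390198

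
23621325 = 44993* 525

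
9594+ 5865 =15459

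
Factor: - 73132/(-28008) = 47/18 = 2^( -1 )*3^( - 2)*47^1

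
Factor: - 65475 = -3^3*5^2*97^1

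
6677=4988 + 1689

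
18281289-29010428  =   - 10729139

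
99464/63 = 1578+50/63 = 1578.79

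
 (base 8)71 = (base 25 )27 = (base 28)21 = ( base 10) 57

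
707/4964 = 707/4964=0.14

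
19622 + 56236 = 75858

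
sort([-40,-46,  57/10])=[ - 46, - 40, 57/10 ]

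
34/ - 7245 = -34/7245=- 0.00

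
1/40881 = 1/40881 = 0.00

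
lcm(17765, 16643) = 1581085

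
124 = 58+66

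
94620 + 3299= 97919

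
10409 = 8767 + 1642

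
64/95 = 64/95  =  0.67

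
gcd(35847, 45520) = 569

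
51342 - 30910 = 20432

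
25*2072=51800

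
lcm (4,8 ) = 8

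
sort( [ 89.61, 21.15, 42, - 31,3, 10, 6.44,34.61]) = [ - 31 , 3,6.44, 10, 21.15,34.61,42,89.61] 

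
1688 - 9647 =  - 7959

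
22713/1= 22713 = 22713.00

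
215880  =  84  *2570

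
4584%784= 664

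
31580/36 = 877 + 2/9 = 877.22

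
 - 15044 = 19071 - 34115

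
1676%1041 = 635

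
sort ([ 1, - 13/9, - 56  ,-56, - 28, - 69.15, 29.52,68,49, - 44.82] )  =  [- 69.15, - 56, - 56, - 44.82, - 28,  -  13/9, 1,29.52, 49, 68]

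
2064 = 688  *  3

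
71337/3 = 23779 =23779.00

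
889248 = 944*942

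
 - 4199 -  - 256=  - 3943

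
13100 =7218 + 5882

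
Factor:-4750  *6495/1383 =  - 10283750/461 = -2^1 *5^4*19^1 * 433^1*461^( - 1 ) 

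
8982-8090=892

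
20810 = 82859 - 62049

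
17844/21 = 5948/7 = 849.71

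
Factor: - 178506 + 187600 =9094 = 2^1*4547^1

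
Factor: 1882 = 2^1*941^1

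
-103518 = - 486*213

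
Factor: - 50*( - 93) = 4650 = 2^1*3^1*5^2*31^1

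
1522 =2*761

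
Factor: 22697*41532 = 942651804 = 2^2*3^1*3461^1*22697^1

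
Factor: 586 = 2^1*293^1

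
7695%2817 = 2061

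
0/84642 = 0 = 0.00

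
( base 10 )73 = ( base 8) 111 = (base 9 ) 81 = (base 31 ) 2b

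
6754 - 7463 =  - 709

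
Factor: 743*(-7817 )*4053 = -3^1* 7^1*193^1*743^1*7817^1  =  -23539949643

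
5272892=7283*724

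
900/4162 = 450/2081 = 0.22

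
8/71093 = 8/71093 = 0.00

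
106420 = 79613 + 26807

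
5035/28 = 5035/28 = 179.82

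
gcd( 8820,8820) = 8820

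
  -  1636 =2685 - 4321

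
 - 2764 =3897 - 6661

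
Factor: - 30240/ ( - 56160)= 7/13 = 7^1*13^(-1) 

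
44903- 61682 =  - 16779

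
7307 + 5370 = 12677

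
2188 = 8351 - 6163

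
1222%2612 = 1222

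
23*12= 276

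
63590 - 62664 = 926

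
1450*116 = 168200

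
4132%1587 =958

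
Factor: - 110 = -2^1*5^1*11^1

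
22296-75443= - 53147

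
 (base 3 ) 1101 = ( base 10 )37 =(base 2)100101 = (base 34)13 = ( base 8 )45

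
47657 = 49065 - 1408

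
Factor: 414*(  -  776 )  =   - 321264 = - 2^4*3^2*23^1*97^1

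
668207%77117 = 51271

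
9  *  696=6264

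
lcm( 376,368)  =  17296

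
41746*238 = 9935548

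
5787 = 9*643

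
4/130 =2/65= 0.03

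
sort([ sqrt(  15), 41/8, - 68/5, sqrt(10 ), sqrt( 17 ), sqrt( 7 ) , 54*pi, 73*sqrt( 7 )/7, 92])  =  [-68/5,sqrt( 7), sqrt( 10 ), sqrt( 15),sqrt(17), 41/8, 73* sqrt( 7)/7, 92, 54*pi ] 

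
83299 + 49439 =132738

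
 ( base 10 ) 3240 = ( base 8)6250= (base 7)12306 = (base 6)23000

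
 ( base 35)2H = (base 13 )69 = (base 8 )127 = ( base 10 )87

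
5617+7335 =12952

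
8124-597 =7527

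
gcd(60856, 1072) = 8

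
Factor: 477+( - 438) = 3^1 * 13^1 = 39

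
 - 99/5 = -20 + 1/5 =- 19.80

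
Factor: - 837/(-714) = 279/238 = 2^( - 1)*3^2*7^(-1)*17^( - 1)*31^1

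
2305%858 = 589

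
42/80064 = 7/13344 = 0.00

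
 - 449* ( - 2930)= 1315570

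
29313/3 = 9771 = 9771.00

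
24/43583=24/43583   =  0.00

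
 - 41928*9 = -377352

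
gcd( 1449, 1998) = 9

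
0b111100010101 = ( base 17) d62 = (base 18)BG9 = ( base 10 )3861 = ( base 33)3I0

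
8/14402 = 4/7201 = 0.00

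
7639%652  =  467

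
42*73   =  3066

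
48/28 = 12/7 = 1.71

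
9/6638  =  9/6638 = 0.00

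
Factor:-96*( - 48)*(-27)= -124416 = -2^9* 3^5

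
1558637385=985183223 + 573454162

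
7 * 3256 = 22792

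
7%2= 1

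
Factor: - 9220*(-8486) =78240920 = 2^3 * 5^1*461^1*4243^1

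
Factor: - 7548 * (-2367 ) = 17866116= 2^2*3^3*17^1*37^1 * 263^1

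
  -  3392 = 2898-6290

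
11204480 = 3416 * 3280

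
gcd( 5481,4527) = 9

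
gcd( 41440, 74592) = 8288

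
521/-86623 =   -  521/86623 = - 0.01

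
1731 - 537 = 1194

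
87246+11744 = 98990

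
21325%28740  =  21325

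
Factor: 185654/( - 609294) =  - 149/489  =  - 3^( - 1)*149^1 *163^(  -  1)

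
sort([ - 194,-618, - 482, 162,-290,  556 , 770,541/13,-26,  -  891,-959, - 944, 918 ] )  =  [ - 959, - 944, - 891,-618,- 482, - 290, - 194, - 26, 541/13, 162, 556,770,918]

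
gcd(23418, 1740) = 6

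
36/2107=36/2107  =  0.02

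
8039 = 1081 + 6958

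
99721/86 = 1159 + 47/86 = 1159.55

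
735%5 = 0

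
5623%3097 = 2526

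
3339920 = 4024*830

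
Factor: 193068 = 2^2 * 3^2*31^1*173^1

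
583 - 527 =56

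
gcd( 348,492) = 12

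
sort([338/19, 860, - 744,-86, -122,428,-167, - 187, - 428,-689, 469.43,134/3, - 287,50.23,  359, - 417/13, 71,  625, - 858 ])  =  [ -858, - 744, - 689, -428, - 287, - 187, - 167,-122,  -  86,- 417/13, 338/19,  134/3, 50.23, 71,359, 428 , 469.43, 625, 860 ]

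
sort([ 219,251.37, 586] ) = [ 219, 251.37, 586] 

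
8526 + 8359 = 16885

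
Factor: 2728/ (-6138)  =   - 2^2*3^( - 2) = -4/9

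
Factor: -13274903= -13274903^1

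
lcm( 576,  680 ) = 48960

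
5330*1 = 5330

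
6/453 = 2/151 = 0.01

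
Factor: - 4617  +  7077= 2460 = 2^2*3^1*5^1*41^1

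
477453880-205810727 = 271643153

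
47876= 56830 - 8954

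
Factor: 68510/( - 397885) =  - 2^1*13^1*151^( - 1 )  =  -26/151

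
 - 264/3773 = - 24/343 = -  0.07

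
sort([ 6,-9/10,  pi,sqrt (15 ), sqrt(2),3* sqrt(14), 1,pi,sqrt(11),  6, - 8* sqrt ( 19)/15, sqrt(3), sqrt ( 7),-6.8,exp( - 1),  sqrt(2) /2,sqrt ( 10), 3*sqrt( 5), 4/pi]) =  [ - 6.8, - 8*sqrt ( 19)/15 ,-9/10,exp( - 1),sqrt( 2)/2,  1,4/pi,sqrt(2),sqrt(3),sqrt( 7 ),pi , pi,sqrt( 10 ),sqrt( 11),sqrt( 15),6,6,3 * sqrt ( 5 ),3*sqrt( 14)]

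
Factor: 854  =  2^1*7^1 * 61^1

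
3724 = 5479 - 1755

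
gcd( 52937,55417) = 1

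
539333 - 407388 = 131945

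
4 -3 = 1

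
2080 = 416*5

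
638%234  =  170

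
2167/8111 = 2167/8111 = 0.27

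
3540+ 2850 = 6390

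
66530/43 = 1547 + 9/43 = 1547.21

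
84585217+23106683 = 107691900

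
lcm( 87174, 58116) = 174348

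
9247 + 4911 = 14158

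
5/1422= 5/1422 =0.00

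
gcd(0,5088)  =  5088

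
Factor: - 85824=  - 2^6*3^2*149^1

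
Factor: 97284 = 2^2*3^1*11^2*67^1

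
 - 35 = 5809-5844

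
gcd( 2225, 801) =89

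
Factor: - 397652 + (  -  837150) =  - 2^1*617401^1 = - 1234802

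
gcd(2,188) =2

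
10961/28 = 10961/28 = 391.46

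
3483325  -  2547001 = 936324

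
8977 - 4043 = 4934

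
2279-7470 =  - 5191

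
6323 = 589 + 5734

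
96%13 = 5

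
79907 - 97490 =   -  17583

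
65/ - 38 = -2  +  11/38 = - 1.71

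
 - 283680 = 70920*( - 4 )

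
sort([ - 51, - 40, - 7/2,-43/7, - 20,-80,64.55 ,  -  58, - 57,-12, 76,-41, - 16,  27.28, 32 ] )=[ - 80,  -  58, - 57, - 51, - 41, - 40, - 20, - 16, - 12, -43/7, - 7/2,27.28,32, 64.55,76] 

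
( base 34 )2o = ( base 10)92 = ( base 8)134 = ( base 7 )161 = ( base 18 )52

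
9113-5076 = 4037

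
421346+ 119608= 540954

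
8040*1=8040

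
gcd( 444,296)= 148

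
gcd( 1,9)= 1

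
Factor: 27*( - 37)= - 3^3 * 37^1= -999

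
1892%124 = 32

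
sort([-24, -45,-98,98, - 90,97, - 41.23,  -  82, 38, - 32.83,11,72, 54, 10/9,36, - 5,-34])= [-98 , - 90,-82 , - 45, - 41.23,  -  34,-32.83  , - 24, - 5, 10/9,11, 36, 38, 54, 72, 97,  98]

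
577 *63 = 36351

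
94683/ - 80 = - 1184 +37/80 = -1183.54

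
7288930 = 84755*86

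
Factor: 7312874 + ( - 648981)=6663893^1 =6663893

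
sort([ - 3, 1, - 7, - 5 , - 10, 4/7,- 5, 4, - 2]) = [ - 10, - 7, - 5 , - 5,- 3, - 2,4/7, 1,4] 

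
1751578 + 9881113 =11632691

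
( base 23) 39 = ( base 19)42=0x4e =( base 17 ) 4A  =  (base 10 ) 78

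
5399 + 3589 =8988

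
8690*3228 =28051320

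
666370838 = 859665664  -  193294826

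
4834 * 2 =9668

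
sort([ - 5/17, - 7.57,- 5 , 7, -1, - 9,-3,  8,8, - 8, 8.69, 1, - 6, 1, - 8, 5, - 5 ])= [ - 9, - 8, - 8, - 7.57, - 6,- 5, - 5, - 3 , - 1,-5/17,1, 1,5,7,8, 8 , 8.69] 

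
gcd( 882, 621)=9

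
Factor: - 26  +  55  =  29^1= 29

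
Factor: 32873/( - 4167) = - 3^( - 2 ) *71^1=- 71/9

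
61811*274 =16936214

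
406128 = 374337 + 31791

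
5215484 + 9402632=14618116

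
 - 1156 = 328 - 1484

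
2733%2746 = 2733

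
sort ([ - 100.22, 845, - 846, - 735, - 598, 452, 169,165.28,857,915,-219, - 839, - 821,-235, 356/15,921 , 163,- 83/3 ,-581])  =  [ - 846,-839, - 821, - 735 , - 598,  -  581, - 235,-219, - 100.22, - 83/3 , 356/15, 163 , 165.28, 169,  452, 845, 857,915, 921 ] 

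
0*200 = 0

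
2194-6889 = -4695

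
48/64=3/4 = 0.75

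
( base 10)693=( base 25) 12I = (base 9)850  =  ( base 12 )499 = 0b1010110101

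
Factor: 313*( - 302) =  - 94526 =-2^1*151^1*313^1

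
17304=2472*7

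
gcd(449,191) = 1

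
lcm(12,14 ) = 84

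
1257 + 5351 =6608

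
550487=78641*7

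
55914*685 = 38301090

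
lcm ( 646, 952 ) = 18088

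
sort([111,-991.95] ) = [- 991.95, 111] 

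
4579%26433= 4579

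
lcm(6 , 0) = 0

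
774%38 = 14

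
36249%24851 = 11398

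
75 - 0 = 75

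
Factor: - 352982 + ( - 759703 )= - 3^1*5^1*7^1 * 10597^1 = - 1112685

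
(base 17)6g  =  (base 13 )91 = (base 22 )58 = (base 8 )166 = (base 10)118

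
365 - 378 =  -  13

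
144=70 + 74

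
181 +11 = 192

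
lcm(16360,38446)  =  768920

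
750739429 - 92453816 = 658285613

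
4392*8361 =36721512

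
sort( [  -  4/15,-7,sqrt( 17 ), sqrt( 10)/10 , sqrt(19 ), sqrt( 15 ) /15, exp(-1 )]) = [ - 7,-4/15, sqrt(15)/15, sqrt(10) /10, exp( - 1), sqrt ( 17 ),sqrt(19)]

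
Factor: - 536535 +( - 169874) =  - 11^1*149^1*431^1 = - 706409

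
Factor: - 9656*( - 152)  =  1467712  =  2^6*17^1*19^1*71^1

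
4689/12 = 390+3/4 =390.75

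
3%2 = 1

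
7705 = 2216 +5489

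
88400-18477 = 69923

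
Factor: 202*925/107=2^1*5^2*37^1*101^1*107^( - 1) = 186850/107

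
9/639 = 1/71  =  0.01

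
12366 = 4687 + 7679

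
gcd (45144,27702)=1026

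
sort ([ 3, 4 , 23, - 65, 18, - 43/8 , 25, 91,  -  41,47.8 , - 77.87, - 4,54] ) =[-77.87, - 65  , - 41, - 43/8 ,-4, 3, 4 , 18, 23 , 25, 47.8, 54,91 ] 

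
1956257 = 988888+967369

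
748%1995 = 748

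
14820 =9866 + 4954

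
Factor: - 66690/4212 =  -2^(  -  1)*3^ ( - 1)*5^1*19^1 = - 95/6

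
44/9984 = 11/2496 = 0.00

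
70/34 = 2+1/17= 2.06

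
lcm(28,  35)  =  140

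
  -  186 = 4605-4791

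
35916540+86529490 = 122446030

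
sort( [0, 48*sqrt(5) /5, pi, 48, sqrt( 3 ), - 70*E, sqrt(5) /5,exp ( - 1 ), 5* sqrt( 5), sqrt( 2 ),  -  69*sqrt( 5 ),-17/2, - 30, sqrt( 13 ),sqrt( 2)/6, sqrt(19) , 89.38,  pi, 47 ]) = [ - 70 * E,-69*sqrt( 5 ), - 30, - 17/2, 0, sqrt( 2)/6, exp(-1),sqrt( 5 ) /5,sqrt (2 ), sqrt (3),pi , pi, sqrt( 13 ),sqrt( 19),5 * sqrt( 5 ) , 48*sqrt( 5 ) /5,47, 48, 89.38]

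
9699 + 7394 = 17093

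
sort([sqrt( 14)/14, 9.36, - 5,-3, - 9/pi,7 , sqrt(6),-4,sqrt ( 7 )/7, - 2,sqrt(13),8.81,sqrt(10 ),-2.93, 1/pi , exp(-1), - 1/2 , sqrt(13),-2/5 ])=[-5, - 4, - 3,-2.93,-9/pi,- 2, - 1/2, - 2/5,sqrt(14)/14, 1/pi,exp( - 1 ), sqrt (7) /7, sqrt( 6), sqrt(10 ),sqrt( 13 ),sqrt(13),7,8.81,9.36] 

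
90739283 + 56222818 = 146962101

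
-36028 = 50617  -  86645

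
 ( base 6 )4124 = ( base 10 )916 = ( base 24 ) 1E4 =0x394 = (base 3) 1020221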